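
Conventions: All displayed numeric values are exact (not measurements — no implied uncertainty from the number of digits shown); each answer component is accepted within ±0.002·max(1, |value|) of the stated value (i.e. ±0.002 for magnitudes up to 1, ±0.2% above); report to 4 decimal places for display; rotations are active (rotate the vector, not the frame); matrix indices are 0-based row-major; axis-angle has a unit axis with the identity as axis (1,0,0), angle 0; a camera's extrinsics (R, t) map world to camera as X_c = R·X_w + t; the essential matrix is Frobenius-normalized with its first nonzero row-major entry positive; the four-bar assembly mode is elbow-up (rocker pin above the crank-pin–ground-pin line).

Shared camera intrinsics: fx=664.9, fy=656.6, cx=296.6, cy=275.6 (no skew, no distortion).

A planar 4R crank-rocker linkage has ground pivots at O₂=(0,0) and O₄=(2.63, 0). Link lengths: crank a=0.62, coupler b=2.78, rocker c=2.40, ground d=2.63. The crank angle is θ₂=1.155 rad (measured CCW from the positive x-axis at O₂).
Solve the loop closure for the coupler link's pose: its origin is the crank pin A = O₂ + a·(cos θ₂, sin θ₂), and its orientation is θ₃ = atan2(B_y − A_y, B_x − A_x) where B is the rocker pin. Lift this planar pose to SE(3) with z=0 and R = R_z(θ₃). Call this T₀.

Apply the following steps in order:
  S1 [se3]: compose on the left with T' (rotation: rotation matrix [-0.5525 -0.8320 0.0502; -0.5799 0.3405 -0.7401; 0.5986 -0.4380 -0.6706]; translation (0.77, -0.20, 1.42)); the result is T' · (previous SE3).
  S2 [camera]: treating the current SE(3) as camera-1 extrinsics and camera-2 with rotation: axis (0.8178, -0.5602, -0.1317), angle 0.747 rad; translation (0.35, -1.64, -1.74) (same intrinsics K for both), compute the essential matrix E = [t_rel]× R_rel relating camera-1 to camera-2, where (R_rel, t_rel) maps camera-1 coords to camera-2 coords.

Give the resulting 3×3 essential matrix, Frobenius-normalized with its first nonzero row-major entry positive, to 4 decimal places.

source (fourbar_fk): coupler pose = R=[0.7569 -0.6536 0.0000; 0.6536 0.7569 0.0000; 0.0000 0.0000 1.0000], t=(0.2504, 0.5672, 0.0000)
after S1 (compose_se3): R=[-0.9620 -0.2686 0.0502; -0.2164 0.6367 -0.7401; 0.1668 -0.7228 -0.6706], t=(0.1598, -0.1521, 1.3215)
after S2 (essential): [0.2726 0.4701 0.4497; 0.2627 -0.0400 -0.1869; -0.5562 0.0054 0.2959]

matrix = [0.2726 0.4701 0.4497; 0.2627 -0.0400 -0.1869; -0.5562 0.0054 0.2959]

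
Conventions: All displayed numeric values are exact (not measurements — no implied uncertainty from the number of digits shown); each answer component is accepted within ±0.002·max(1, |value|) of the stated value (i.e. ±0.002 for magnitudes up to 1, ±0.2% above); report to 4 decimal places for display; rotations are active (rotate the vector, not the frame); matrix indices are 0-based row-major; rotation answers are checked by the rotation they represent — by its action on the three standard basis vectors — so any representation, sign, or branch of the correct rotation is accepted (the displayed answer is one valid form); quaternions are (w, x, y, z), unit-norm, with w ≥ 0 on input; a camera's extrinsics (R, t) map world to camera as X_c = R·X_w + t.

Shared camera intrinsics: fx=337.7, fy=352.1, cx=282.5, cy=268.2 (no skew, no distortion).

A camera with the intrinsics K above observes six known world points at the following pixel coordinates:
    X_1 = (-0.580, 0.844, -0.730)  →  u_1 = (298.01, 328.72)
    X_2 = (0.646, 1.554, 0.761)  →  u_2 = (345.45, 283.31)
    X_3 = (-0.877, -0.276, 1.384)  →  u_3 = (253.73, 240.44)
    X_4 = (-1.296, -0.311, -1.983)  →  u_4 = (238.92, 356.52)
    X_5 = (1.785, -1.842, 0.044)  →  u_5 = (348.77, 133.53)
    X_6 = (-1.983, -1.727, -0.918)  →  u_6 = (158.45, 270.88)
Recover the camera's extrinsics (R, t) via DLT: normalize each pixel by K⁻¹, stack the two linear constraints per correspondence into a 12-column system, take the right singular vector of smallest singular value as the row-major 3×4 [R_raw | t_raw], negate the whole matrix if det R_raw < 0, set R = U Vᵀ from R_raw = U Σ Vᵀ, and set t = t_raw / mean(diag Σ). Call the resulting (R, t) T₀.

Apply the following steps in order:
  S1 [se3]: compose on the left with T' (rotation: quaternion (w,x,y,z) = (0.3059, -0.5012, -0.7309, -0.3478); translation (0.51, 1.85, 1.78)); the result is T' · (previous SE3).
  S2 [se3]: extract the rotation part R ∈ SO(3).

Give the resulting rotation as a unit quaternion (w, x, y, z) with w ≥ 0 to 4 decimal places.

rotation (quat) = (0.3547, -0.1989, -0.8937, -0.1897)

source (pnp_recover): camera pose = R=[0.8872 0.4468 -0.1153; -0.4331 0.7203 -0.5417; -0.1590 0.5306 0.8326], t=(0.3702, -0.0702, 6.9608)
after S1 (compose_se3): R=[-0.6693 0.4901 -0.5585; 0.2209 0.8489 0.4802; 0.7094 0.1980 -0.6764], t=(-0.3571, 7.6982, -1.9135)
after S2 (rot_of_se3): [-0.6693 0.4901 -0.5585; 0.2209 0.8489 0.4802; 0.7094 0.1980 -0.6764]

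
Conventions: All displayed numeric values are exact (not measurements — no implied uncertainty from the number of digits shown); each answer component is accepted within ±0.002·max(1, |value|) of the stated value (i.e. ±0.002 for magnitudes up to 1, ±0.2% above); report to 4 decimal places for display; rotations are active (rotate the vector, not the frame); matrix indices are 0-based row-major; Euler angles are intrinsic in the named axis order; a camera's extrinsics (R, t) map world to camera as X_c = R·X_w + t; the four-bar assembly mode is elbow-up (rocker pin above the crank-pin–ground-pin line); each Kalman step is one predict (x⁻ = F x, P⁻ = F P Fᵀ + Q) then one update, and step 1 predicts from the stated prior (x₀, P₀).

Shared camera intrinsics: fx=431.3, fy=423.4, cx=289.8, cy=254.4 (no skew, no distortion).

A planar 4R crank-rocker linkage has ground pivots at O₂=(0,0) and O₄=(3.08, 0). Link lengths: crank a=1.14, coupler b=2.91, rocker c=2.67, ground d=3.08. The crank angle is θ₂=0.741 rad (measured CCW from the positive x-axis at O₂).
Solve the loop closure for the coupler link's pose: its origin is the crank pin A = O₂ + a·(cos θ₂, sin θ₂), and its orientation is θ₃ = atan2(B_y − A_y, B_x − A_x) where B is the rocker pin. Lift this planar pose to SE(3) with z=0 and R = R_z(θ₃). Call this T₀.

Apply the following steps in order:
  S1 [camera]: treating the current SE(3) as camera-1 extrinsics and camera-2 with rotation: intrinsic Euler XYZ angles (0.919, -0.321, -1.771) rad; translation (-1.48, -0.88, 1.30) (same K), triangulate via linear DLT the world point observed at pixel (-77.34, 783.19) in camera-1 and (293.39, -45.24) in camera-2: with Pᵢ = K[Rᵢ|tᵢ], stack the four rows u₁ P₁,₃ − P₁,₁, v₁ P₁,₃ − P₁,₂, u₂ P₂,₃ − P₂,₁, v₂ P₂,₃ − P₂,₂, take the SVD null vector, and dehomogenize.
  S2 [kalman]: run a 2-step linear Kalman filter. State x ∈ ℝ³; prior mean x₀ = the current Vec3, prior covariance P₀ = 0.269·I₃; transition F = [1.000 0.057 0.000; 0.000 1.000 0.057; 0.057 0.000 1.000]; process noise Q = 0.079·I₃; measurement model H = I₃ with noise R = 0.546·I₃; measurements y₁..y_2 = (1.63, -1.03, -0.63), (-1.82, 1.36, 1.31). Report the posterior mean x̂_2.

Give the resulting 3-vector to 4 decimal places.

source (fourbar_fk): coupler pose = R=[0.7574 -0.6530 0.0000; 0.6530 0.7574 0.0000; 0.0000 0.0000 1.0000], t=(0.8411, 0.7695, 0.0000)
after S1 (triangulate): (-0.9245, 1.8562, 1.2584)
after S2 (kf_track): (-0.5308, 0.9861, 0.7569)

result = (-0.5308, 0.9861, 0.7569)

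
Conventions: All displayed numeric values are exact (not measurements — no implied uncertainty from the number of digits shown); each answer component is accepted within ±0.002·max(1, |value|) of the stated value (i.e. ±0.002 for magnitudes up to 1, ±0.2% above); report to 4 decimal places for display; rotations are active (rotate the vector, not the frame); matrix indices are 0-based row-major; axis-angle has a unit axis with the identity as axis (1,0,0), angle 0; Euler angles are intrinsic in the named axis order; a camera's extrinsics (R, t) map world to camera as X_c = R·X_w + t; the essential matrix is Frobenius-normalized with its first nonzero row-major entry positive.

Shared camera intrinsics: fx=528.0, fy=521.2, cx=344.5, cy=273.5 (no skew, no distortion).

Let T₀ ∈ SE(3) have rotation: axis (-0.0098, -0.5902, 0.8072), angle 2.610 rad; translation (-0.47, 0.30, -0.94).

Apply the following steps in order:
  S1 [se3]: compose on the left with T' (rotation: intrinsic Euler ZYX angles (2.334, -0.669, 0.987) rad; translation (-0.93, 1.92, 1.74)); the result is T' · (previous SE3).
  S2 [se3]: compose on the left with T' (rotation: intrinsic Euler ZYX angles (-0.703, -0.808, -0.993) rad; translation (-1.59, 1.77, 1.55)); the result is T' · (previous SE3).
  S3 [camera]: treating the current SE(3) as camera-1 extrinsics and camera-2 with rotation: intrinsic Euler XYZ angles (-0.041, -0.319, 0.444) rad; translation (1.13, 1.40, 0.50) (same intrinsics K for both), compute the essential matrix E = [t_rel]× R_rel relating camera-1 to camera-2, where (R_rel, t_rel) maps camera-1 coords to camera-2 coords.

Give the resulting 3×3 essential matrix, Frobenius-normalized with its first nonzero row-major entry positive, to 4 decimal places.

after S1 (compose_se3): R=[0.6890 -0.5239 0.5008; -0.7118 -0.3589 0.6038; -0.1367 -0.7725 -0.6202], t=(-1.4762, 1.1172, 1.2384)
after S2 (compose_se3): R=[-0.2498 -0.7543 0.6071; -0.4479 -0.4658 -0.7631; 0.8585 -0.4626 -0.2215], t=(-1.1599, 3.5651, 0.3036)
after S3 (essential): [0.6973 0.0549 0.0655; -0.1067 0.0872 0.5593; -0.0216 -0.0704 -0.4114]

matrix = [0.6973 0.0549 0.0655; -0.1067 0.0872 0.5593; -0.0216 -0.0704 -0.4114]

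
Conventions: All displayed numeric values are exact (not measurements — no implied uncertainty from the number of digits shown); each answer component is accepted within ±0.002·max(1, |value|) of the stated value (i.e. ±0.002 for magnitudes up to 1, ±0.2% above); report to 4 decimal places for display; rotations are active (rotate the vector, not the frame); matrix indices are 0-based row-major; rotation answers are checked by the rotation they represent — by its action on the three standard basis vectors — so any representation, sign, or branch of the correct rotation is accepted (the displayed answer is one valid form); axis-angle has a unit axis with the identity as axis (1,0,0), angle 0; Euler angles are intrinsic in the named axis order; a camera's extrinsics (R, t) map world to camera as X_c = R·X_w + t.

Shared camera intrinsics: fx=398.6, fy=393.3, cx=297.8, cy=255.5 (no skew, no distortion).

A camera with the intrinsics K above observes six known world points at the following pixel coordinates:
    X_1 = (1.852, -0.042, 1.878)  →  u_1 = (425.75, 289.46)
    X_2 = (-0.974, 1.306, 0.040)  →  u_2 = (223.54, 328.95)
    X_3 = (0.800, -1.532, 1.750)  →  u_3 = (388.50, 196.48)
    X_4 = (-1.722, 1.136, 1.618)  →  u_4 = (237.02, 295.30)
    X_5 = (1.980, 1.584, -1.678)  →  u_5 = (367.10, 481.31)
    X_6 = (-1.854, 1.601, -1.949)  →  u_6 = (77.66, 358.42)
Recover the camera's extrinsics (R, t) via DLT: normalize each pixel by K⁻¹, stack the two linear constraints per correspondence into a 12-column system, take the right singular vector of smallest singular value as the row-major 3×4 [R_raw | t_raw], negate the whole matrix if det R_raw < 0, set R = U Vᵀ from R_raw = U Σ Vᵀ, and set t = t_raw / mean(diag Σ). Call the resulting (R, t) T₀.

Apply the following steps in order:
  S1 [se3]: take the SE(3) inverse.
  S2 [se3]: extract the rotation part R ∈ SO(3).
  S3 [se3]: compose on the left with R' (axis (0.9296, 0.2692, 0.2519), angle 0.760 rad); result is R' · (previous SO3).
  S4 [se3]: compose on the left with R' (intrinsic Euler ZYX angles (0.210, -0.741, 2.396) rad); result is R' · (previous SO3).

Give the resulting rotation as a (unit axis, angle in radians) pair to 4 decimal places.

source (pnp_recover): camera pose = R=[0.8971 -0.2289 0.3778; 0.2569 0.9661 -0.0245; -0.3594 0.1191 0.9256], t=(-0.0799, 0.2299, 6.1007)
after S1 (invert_se3): R=[0.8971 0.2569 -0.3594; -0.2289 0.9661 0.1191; 0.3778 -0.0245 0.9256], t=(2.2053, -0.9669, -5.6107)
after S2 (rot_of_se3): [0.8971 0.2569 -0.3594; -0.2289 0.9661 0.1191; 0.3778 -0.0245 0.9256]
after S3 (compose_so3): [0.9820 0.1400 -0.1271; -0.1879 0.7971 -0.5739; 0.0210 0.5874 0.8090]
after S4 (compose_so3): [0.7771 0.2341 0.5842; 0.2923 -0.9563 -0.0055; 0.5574 0.1750 -0.8116]

rotation (axis_angle) = ((0.9425, 0.1399, 0.3035), 3.0457)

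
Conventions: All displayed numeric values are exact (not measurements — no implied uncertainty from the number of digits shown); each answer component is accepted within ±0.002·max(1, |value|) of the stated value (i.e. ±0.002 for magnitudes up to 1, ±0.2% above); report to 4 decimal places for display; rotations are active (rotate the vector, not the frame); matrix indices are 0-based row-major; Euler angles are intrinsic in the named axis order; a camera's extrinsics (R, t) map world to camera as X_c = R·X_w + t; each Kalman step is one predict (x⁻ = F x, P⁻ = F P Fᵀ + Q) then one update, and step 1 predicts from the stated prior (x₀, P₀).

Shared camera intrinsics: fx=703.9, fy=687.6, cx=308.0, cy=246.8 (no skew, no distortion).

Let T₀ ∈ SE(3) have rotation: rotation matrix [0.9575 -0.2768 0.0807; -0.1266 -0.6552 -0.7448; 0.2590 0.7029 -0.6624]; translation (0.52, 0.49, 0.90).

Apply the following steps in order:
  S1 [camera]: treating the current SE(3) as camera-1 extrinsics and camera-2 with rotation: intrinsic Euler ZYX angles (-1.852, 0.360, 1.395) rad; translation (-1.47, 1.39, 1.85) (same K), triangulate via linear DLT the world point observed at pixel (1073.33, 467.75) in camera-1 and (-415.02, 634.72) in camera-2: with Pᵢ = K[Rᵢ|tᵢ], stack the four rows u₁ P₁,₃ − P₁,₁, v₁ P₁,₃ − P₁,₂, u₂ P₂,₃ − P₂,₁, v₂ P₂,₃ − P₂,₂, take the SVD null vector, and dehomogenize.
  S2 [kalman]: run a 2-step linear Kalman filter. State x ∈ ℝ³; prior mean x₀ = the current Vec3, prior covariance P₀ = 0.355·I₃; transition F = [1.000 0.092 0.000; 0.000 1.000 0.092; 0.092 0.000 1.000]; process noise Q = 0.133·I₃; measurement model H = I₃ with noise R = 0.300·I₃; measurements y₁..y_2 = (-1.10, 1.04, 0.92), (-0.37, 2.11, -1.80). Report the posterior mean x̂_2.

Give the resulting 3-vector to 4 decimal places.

after S1 (triangulate): (0.5076, 0.0112, 0.1587)
after S2 (kf_track): (-0.4023, 1.3879, -0.6159)

result = (-0.4023, 1.3879, -0.6159)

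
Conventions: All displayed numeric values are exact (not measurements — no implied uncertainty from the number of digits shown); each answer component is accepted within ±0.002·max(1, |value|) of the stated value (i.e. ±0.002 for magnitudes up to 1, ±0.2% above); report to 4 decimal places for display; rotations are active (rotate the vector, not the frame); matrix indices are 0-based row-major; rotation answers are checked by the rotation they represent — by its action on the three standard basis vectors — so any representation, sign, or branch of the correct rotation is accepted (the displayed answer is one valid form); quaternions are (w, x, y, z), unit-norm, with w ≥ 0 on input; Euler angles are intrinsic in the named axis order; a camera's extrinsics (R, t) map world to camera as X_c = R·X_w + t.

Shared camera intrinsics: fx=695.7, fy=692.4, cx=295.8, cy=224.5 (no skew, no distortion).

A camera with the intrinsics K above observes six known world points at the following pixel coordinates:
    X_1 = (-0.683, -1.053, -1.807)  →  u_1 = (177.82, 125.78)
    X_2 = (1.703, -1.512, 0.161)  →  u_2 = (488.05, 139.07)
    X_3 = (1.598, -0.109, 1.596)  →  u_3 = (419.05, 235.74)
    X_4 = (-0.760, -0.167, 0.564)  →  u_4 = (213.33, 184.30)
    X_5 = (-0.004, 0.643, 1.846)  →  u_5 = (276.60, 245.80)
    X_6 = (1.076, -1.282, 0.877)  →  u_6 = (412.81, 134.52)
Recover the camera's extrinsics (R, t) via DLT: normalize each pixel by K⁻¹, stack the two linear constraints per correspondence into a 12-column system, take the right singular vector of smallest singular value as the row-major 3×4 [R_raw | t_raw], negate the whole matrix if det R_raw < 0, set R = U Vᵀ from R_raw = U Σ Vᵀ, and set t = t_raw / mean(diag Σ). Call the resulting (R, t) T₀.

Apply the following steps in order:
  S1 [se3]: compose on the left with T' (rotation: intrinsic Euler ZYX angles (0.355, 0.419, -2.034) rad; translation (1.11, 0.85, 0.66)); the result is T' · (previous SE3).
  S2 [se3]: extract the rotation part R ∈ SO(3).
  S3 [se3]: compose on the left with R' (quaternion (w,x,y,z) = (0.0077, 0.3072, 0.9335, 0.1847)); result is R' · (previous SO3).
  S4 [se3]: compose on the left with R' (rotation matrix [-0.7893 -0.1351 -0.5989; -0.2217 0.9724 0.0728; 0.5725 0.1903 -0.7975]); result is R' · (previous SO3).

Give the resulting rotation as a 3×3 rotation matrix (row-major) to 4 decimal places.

rotation (matrix) = ((0.0611, -0.2693, -0.9611), (0.4927, -0.8293, 0.2637), (-0.8680, -0.4897, 0.0820))

source (pnp_recover): camera pose = R=[0.9485 -0.2935 0.1194; 0.3137 0.9229 -0.2233; -0.0447 0.2492 0.9674], t=(-0.2702, 0.0899, 6.8416)
after S1 (compose_se3): R=[0.7756 -0.5430 -0.3219; 0.0954 -0.4033 0.9101; -0.6240 -0.7366 -0.2610], t=(-2.4318, 6.0219, -2.0960)
after S2 (rot_of_se3): [0.7756 -0.5430 -0.3219; 0.0954 -0.4033 0.9101; -0.6240 -0.7366 -0.2610]
after S3 (compose_so3): [-0.6545 0.1161 0.7471; 0.3057 -0.8631 0.4019; 0.6915 0.4914 0.5294]
after S4 (compose_so3): [0.0611 -0.2693 -0.9611; 0.4927 -0.8293 0.2637; -0.8680 -0.4897 0.0820]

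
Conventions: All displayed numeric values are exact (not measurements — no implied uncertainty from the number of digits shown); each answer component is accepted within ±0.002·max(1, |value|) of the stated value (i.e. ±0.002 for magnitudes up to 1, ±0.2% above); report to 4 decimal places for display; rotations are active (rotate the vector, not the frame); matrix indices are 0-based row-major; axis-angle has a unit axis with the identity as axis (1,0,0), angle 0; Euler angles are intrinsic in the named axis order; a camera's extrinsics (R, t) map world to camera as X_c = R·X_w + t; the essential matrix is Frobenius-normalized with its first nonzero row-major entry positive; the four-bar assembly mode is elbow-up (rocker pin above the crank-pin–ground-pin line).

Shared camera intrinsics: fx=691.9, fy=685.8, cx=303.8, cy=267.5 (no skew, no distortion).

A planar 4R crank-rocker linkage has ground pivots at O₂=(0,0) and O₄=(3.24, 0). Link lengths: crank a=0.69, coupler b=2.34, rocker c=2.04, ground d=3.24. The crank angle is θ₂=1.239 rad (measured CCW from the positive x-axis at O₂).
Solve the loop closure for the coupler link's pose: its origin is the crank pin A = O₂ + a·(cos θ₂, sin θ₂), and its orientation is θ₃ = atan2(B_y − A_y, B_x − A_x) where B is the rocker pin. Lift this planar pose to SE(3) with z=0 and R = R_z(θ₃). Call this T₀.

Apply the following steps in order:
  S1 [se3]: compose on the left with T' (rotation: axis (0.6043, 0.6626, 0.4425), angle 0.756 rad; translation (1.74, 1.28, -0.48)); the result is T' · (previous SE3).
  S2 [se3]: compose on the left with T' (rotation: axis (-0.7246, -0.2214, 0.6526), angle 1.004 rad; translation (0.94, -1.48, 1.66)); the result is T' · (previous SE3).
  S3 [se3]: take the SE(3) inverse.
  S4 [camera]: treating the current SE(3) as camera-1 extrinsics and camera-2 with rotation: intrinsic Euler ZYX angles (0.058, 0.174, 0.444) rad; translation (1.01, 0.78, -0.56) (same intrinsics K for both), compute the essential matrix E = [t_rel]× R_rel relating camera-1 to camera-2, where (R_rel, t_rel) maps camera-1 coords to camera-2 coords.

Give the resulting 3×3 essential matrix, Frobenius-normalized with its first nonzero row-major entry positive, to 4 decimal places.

source (fourbar_fk): coupler pose = R=[0.8731 -0.4876 0.0000; 0.4876 0.8731 0.0000; 0.0000 0.0000 1.0000], t=(0.2248, 0.6524, 0.0000)
after S1 (compose_se3): R=[0.6272 -0.5731 0.5274; 0.7734 0.5384 -0.3347; -0.0922 0.6178 0.7809], t=(1.7990, 1.9254, -0.2432)
after S2 (compose_se3): R=[0.1584 -0.9542 0.2540; 0.7746 0.2796 0.5674; -0.6123 0.1069 0.7833], t=(1.5251, 0.5892, 0.1177)
after S3 (invert_se3): R=[0.1584 0.7746 -0.6123; -0.9542 0.2796 0.1069; 0.2540 0.5674 0.7833], t=(-0.6259, 1.2779, -0.8138)
after S4 (essential): [0.0302 0.1415 0.3150; 0.1435 -0.1293 -0.5962; 0.5761 0.3937 -0.0092]

matrix = [0.0302 0.1415 0.3150; 0.1435 -0.1293 -0.5962; 0.5761 0.3937 -0.0092]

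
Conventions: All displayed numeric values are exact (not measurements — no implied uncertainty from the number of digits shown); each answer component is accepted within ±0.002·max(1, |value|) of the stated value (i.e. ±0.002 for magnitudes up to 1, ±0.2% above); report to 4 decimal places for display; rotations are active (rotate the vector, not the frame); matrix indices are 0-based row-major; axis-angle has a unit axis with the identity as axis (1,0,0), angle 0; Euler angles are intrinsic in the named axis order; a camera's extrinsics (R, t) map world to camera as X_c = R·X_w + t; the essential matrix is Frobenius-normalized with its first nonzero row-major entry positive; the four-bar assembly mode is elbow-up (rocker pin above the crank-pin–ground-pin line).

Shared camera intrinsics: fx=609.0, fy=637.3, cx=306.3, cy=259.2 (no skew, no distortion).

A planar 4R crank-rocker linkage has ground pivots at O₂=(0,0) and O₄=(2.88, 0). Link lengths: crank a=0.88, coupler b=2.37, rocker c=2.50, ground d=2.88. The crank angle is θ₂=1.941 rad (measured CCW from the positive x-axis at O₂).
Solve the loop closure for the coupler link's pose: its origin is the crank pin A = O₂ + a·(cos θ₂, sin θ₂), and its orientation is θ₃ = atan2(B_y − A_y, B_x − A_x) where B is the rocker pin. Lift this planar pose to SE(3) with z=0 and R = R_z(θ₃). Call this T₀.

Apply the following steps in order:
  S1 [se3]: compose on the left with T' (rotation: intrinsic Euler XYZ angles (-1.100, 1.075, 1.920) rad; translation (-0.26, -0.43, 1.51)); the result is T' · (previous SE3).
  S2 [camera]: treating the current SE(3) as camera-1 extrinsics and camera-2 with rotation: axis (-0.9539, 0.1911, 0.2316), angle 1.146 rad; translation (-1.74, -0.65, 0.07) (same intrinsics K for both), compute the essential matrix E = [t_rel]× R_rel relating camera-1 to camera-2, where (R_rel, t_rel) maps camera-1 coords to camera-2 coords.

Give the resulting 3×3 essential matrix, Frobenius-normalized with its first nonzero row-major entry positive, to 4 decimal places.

source (fourbar_fk): coupler pose = R=[0.8231 -0.5679 0.0000; 0.5679 0.8231 0.0000; 0.0000 0.0000 1.0000], t=(-0.3184, 0.8204, 0.0000)
after S1 (compose_se3): R=[-0.3879 -0.2755 0.8796; 0.9018 0.0841 0.4240; -0.1908 0.9576 0.2158], t=(-0.5749, -0.1741, 2.2909)
after S2 (essential): [0.6516 0.2077 0.0396; -0.0004 -0.4276 0.3707; 0.2122 -0.2692 0.3050]

matrix = [0.6516 0.2077 0.0396; -0.0004 -0.4276 0.3707; 0.2122 -0.2692 0.3050]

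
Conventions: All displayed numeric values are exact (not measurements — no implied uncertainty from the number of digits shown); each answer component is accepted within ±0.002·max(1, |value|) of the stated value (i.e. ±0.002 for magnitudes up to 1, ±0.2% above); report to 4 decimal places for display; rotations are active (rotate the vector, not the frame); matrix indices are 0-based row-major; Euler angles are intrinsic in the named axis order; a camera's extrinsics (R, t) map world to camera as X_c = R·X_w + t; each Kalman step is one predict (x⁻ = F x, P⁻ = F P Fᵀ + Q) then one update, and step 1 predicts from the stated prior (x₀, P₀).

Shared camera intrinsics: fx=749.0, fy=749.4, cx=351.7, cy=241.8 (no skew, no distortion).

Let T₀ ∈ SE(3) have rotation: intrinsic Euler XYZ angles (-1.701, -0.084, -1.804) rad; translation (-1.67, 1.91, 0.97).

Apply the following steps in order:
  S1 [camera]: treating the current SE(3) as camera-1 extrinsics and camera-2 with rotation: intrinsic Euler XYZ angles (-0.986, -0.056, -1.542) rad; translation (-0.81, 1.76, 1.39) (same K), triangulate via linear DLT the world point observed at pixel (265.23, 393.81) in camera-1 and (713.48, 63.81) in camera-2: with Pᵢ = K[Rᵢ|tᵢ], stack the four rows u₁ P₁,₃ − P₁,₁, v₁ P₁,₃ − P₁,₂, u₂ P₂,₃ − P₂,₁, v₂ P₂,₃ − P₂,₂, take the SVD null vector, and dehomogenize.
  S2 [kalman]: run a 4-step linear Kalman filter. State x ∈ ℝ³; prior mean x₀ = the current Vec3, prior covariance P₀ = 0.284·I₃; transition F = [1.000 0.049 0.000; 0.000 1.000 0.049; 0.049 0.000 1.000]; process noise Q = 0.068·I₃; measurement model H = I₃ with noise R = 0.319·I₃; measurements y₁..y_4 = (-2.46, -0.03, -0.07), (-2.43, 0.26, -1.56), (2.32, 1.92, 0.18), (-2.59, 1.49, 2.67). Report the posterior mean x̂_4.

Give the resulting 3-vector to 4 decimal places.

result = (-0.7874, 1.2004, 0.5909)

after S1 (triangulate): (1.7345, 1.6099, -1.6425)
after S2 (kf_track): (-0.7874, 1.2004, 0.5909)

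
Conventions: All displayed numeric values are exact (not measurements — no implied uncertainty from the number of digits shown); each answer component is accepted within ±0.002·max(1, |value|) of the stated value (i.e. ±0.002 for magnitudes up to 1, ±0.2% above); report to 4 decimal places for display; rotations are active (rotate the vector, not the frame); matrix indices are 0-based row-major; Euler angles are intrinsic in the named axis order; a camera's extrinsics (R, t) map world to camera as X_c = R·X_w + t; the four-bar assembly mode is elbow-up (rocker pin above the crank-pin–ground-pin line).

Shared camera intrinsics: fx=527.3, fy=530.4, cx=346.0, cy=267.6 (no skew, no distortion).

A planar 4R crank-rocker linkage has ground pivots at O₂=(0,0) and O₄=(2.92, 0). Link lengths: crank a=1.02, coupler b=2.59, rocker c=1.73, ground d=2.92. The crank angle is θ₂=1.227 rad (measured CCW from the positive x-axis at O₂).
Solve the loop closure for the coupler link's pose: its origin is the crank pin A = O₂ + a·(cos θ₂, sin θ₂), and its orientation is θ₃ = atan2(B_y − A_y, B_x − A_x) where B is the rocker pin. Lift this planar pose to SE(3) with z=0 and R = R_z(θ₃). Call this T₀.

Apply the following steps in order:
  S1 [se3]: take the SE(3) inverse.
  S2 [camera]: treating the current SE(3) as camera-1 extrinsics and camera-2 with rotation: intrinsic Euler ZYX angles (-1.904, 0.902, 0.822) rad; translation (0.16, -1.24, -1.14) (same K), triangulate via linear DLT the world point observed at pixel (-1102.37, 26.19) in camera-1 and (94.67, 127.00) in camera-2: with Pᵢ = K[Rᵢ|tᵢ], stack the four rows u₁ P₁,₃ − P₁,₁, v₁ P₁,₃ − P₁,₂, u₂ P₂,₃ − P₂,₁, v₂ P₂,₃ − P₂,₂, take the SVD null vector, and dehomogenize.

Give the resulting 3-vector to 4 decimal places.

result = (-1.9622, -0.1958, 0.9265)

source (fourbar_fk): coupler pose = R=[0.9552 -0.2960 0.0000; 0.2960 0.9552 0.0000; 0.0000 0.0000 1.0000], t=(0.3438, 0.9603, 0.0000)
after S1 (invert_se3): R=[0.9552 0.2960 0.0000; -0.2960 0.9552 0.0000; 0.0000 0.0000 1.0000], t=(-0.6127, -0.8155, 0.0000)
after S2 (triangulate): (-1.9622, -0.1958, 0.9265)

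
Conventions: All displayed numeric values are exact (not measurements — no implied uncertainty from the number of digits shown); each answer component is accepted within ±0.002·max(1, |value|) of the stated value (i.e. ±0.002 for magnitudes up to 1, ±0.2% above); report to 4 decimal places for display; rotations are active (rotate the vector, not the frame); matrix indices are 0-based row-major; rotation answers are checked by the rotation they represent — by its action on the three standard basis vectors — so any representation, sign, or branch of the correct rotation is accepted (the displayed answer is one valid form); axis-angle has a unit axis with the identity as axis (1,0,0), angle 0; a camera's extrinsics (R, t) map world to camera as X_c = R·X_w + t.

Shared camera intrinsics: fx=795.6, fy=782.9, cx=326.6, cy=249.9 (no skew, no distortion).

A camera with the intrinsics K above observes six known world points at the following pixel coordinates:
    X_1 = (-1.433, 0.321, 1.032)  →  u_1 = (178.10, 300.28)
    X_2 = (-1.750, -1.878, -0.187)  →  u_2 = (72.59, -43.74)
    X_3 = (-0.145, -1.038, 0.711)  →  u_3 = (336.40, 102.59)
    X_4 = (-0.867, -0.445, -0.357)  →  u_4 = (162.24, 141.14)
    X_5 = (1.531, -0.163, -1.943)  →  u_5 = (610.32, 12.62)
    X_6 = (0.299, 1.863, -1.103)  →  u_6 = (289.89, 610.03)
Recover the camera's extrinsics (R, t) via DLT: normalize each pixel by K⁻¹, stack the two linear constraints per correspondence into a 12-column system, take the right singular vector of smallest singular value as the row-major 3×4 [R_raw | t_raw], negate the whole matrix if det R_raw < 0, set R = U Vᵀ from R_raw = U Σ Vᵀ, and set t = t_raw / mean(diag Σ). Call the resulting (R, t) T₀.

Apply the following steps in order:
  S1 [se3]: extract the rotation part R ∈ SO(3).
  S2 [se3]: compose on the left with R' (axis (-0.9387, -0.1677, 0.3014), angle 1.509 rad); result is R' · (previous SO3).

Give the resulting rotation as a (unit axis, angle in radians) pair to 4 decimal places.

rotation (axis_angle) = ((-0.9910, -0.0283, 0.1312), 1.6676)

source (pnp_recover): camera pose = R=[0.9544 -0.0345 0.2964; -0.0233 0.9817 0.1892; -0.2975 -0.1874 0.9361], t=(-0.0400, -0.1600, 4.6300)
after S1 (rot_of_se3): [0.9544 -0.0345 0.2964; -0.0233 0.9817 0.1892; -0.2975 -0.1874 0.9361]
after S2 (compose_so3): [0.9802 -0.0998 -0.1708; 0.1614 -0.0957 0.9822; -0.1144 -0.9904 -0.0777]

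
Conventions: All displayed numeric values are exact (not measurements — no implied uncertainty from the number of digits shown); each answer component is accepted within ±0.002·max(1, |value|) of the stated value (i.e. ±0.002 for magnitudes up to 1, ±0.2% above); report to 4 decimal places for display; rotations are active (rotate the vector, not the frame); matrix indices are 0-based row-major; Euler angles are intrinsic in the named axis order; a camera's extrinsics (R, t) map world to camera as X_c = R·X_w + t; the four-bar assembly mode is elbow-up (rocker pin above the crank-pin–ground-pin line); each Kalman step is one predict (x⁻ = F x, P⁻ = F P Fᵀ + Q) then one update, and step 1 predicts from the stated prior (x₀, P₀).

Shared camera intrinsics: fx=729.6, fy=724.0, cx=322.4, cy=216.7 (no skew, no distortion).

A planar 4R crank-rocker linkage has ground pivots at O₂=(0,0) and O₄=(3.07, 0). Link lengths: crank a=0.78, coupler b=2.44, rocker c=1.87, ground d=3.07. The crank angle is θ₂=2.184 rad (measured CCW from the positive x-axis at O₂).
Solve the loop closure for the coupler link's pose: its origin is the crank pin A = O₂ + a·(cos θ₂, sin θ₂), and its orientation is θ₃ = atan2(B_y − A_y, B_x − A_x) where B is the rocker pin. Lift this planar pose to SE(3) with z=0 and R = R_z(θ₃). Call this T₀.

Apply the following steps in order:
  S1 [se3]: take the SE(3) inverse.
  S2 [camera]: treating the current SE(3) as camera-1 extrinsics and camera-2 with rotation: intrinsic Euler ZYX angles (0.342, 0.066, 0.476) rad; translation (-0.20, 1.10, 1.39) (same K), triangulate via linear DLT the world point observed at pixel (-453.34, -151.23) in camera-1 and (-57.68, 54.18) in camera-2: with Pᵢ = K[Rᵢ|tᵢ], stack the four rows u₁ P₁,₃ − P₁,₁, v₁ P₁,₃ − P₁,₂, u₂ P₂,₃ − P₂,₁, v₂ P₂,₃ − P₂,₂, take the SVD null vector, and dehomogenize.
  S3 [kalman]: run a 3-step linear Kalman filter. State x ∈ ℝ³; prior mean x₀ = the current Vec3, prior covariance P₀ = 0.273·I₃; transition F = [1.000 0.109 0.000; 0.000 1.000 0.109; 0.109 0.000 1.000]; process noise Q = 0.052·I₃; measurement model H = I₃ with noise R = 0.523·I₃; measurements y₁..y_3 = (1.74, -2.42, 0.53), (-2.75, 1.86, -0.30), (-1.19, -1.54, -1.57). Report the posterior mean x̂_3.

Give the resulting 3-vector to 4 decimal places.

source (fourbar_fk): coupler pose = R=[0.9464 -0.3230 0.0000; 0.3230 0.9464 0.0000; 0.0000 0.0000 1.0000], t=(-0.4489, 0.6379, 0.0000)
after S1 (invert_se3): R=[0.9464 0.3230 0.0000; -0.3230 0.9464 0.0000; 0.0000 0.0000 1.0000], t=(0.2188, -0.7487, 0.0000)
after S2 (triangulate): (-1.6962, -0.5832, 1.4812)
after S3 (kf_track): (-1.3575, -0.6007, -0.2038)

result = (-1.3575, -0.6007, -0.2038)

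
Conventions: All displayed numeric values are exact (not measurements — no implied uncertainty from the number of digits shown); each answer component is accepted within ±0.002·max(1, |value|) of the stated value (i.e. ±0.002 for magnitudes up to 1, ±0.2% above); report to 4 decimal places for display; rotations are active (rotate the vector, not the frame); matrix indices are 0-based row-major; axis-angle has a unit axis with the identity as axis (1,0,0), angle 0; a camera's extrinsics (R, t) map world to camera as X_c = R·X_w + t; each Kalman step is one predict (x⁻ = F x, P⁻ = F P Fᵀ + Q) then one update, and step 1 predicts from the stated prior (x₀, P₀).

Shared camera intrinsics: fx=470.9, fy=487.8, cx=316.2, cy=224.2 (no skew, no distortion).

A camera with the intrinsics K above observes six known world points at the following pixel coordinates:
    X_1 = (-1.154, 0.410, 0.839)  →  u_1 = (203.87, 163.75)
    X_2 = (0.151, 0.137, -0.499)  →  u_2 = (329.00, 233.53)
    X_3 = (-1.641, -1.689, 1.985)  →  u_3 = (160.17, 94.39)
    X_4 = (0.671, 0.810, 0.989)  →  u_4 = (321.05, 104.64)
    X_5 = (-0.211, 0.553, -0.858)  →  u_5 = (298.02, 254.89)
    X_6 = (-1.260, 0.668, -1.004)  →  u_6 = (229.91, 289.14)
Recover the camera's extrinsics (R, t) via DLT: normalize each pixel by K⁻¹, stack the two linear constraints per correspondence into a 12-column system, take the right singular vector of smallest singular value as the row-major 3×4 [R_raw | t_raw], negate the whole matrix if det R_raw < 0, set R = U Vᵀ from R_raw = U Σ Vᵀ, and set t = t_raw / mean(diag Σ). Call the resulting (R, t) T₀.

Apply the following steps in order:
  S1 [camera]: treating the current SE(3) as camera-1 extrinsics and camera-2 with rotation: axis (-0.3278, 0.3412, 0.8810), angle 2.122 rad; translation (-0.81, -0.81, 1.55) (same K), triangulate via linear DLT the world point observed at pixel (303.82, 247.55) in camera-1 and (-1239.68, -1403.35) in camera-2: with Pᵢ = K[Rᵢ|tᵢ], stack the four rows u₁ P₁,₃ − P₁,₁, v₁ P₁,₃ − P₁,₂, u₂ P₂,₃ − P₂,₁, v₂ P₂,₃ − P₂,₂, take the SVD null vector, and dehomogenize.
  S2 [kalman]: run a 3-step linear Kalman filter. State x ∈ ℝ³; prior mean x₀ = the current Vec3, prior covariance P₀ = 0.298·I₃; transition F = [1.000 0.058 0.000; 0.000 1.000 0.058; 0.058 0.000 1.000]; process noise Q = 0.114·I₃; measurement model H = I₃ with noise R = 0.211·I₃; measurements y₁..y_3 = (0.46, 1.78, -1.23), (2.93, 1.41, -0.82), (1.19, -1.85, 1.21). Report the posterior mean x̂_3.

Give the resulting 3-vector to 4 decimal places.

source (pnp_recover): camera pose = R=[0.8807 -0.4374 -0.1819; -0.3442 -0.3272 -0.8800; 0.3254 0.8377 -0.4387], t=(0.0100, -0.2200, 6.0088)
after S1 (triangulate): (0.2947, 1.7084, -1.4448)
after S2 (kf_track): (1.5364, -0.2371, 0.1626)

result = (1.5364, -0.2371, 0.1626)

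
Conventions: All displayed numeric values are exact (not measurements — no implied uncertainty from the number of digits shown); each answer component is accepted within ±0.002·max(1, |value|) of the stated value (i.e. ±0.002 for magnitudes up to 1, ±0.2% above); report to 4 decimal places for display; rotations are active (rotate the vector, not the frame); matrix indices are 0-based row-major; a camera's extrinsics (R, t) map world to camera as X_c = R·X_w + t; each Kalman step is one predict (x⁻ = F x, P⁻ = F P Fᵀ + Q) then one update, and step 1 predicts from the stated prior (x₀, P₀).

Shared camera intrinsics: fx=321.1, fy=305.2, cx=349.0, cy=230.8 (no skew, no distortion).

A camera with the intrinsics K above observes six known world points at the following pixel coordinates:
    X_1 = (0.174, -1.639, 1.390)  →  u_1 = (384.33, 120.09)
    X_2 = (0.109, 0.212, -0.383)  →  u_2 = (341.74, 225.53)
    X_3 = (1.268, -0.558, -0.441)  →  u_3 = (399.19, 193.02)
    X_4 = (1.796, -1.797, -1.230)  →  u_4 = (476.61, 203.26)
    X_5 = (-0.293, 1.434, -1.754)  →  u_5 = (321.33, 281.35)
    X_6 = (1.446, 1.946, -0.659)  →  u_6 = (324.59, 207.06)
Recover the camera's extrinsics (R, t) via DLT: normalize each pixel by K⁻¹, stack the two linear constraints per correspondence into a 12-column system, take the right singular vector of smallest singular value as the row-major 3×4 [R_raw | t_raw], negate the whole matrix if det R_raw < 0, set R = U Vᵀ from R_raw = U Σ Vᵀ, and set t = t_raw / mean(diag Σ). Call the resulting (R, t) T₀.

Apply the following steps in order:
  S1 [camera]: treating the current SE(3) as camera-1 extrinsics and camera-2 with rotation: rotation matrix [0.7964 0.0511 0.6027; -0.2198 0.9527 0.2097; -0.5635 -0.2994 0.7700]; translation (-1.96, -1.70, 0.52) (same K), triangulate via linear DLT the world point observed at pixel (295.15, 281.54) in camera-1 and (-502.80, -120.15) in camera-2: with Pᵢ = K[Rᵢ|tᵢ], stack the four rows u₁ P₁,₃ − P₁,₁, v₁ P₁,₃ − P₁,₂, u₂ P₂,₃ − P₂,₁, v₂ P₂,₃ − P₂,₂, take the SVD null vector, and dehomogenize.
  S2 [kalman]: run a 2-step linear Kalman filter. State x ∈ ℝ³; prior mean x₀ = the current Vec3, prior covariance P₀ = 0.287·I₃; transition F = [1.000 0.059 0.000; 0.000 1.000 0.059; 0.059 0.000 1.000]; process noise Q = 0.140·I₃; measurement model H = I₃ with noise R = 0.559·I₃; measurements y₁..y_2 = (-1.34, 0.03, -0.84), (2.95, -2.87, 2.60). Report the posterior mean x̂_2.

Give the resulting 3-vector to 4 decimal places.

source (pnp_recover): camera pose = R=[0.5016 -0.7452 -0.4395; -0.6246 0.0395 -0.7799; 0.5986 0.6657 -0.4456], t=(-0.2101, -0.3503, 6.0439)
after S1 (triangulate): (-1.6318, -0.0901, -0.2367)
after S2 (kf_track): (0.3056, -1.1195, 0.6990)

result = (0.3056, -1.1195, 0.6990)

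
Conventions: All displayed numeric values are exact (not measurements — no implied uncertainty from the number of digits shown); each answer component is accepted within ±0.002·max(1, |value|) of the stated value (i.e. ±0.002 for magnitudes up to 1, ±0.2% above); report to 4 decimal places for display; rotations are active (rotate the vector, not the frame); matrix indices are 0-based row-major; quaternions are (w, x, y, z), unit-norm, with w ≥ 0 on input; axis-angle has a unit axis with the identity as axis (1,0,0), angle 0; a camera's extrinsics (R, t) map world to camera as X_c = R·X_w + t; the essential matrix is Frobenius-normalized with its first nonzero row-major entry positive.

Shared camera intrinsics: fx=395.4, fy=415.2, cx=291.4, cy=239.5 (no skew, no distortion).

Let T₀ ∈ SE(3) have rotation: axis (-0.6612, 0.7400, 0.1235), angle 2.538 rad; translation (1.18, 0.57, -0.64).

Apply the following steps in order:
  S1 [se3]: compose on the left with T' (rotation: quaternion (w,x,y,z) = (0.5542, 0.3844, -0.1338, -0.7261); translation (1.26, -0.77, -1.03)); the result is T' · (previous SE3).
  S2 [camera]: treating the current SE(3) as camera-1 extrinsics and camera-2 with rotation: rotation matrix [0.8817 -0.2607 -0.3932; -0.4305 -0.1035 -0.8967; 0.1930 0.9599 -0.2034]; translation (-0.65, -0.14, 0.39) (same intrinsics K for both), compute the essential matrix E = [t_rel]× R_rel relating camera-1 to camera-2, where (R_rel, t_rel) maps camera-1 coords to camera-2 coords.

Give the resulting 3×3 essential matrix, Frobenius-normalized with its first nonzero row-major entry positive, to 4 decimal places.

matrix = [0.4565 0.5045 -0.1906; -0.3022 0.1589 -0.3712; 0.3211 -0.1301 0.3554]

after S1 (compose_se3): R=[-0.1727 0.3571 0.9180; 0.4433 0.8604 -0.2513; -0.8796 0.3635 -0.3069], t=(2.0058, -1.8922, -1.5880)
after S2 (essential): [0.4565 0.5045 -0.1906; -0.3022 0.1589 -0.3712; 0.3211 -0.1301 0.3554]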